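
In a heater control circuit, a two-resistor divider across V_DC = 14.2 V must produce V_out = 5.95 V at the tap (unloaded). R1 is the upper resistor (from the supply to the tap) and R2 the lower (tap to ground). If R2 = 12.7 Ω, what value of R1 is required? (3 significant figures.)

R1 ≈ 17.6 Ω

The divider ratio is R2/(R1+R2) = 5.95/14.2 = 0.4190.
Rearranging, R1 = R2·(1−k)/k = 12.7 × 1.387 = 17.61 Ω.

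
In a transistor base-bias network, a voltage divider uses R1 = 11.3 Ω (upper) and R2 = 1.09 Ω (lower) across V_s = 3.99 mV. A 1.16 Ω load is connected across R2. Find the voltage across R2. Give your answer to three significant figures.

R2 ‖ R_L = (1.09 × 1.16)/(1.09 + 1.16) = 0.5620 Ω.
Then V_out = V_s · R2'/(R1 + R2') = 3.99 × 0.5620/11.86 = 0.1890 mV.

V_out ≈ 0.189 mV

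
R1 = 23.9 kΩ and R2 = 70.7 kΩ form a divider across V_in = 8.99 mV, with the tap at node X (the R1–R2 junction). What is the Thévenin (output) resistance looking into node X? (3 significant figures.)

R_th ≈ 17.9 kΩ

Looking into X with the source shorted: R_th = R1·R2/(R1+R2) = 23.90 × 70.7/94.60 = 17.86 kΩ.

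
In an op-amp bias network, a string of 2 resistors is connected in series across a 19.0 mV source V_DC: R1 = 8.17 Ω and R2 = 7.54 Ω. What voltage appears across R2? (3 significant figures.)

V ≈ 9.12 mV

Series total: ΣR = 8.17 + 7.54 = 15.71 Ω.
Voltage divider: V = V_DC · (7.540 / 15.71) = 19.0 × 0.4799 = 9.119 mV.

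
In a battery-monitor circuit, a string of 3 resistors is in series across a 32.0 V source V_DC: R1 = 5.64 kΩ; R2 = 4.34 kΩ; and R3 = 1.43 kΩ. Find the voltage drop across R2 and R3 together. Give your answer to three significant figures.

V ≈ 16.2 V

Series total: ΣR = 5.64 + 4.34 + 1.43 = 11.41 kΩ.
R_{R2..R3} = 4.34 + 1.43 = 5.770 kΩ.
Voltage divider: V = V_DC · (5.770 / 11.41) = 32.0 × 0.5057 = 16.18 V.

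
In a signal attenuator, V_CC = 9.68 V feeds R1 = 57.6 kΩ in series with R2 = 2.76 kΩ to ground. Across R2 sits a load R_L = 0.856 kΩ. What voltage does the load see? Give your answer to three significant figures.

V_out ≈ 0.109 V

The load sits in parallel with R2, giving an effective lower resistance R2' = R2·R_L/(R2+R_L) = 0.6534 kΩ.
Now apply the divider: V_out = 9.68 × 0.01122 = 0.1086 V.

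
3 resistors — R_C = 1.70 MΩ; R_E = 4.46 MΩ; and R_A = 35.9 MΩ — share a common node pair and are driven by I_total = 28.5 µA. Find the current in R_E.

Total conductance ΣG = 1/1.70 + 1/4.46 + 1/35.9 = 0.8403 (units of 1/MΩ).
Current divider: I(R_E) = I_total · G_k/ΣG = 28.5 × (0.2242/0.8403) = 28.5 × 0.2668 = 7.605 µA.

I ≈ 7.60 µA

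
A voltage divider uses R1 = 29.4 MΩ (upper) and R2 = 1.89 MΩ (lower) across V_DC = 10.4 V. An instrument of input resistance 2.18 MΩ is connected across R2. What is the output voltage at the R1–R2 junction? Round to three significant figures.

R2 ‖ R_L = (1.89 × 2.18)/(1.89 + 2.18) = 1.012 MΩ.
Voltage divider with the loaded lower leg: V_out = 10.4 × 1.012/(29.4 + 1.012) = 10.4 × 0.03329 = 0.3462 V.
(Unloaded it would be 0.628 V; the load pulls it down.)

V_out ≈ 0.346 V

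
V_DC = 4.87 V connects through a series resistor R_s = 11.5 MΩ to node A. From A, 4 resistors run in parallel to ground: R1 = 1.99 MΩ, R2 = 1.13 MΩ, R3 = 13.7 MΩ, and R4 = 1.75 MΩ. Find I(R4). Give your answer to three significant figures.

Parallel bank: R_p = 1/(1/1.99 + 1/1.13 + 1/13.7 + 1/1.75) = 0.4922 MΩ.
Node voltage V_A = V_DC · R_p/(R_s + R_p) = 4.87 × 0.04104 = 0.1999 V.
I(R4) = V_A / R4 = 0.1999/1.75 = 0.1142 µA.
(Check via current divider: I_total = 0.4061 µA; share G_k/ΣG = 0.2812 → same result.)

I ≈ 0.114 µA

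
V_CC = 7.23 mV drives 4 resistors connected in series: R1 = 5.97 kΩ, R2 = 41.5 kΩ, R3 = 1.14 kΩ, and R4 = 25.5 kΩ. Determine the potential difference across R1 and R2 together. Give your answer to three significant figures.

V ≈ 4.63 mV

Total series resistance ΣR = 5.97 + 41.5 + 1.14 + 25.5 = 74.11 kΩ.
R_{R1..R2} = 5.97 + 41.5 = 47.47 kΩ.
V = V_CC · R/ΣR = 7.23 × 0.6405 = 4.631 mV.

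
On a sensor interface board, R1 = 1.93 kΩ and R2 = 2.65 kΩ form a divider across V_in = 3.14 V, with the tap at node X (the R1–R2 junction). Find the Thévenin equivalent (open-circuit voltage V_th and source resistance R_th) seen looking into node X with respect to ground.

V_th ≈ 1.82 V, R_th ≈ 1.12 kΩ

V_th is the unloaded tap voltage: V_in · R2/(R1+R2) = 3.14 × 0.5786 = 1.817 V.
With V_in suppressed (replaced by a short), R_th = R1 ‖ R2 = (1.930 × 2.65)/(1.930 + 2.65) = 1.117 kΩ.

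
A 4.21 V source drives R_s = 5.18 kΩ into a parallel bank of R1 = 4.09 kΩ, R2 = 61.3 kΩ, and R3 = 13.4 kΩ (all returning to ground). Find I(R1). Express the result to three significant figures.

I ≈ 0.376 mA

Combine the parallel branches: R_p = (1/4.09 + 1/61.3 + 1/13.4)⁻¹ = 2.981 kΩ.
Node voltage V_A = V_DC · R_p/(R_s + R_p) = 4.21 × 0.3653 = 1.538 V.
Branch current I = V_A/R1 = 1.538/4.09 = 0.3760 mA.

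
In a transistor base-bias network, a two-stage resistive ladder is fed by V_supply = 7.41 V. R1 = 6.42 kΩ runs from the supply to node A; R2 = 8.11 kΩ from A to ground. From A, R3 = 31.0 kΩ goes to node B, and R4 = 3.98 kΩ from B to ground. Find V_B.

Looking into the second stage from A: R3 + R4 = 34.98 kΩ appears in parallel with R2.
Effective lower resistance at A: R2 ‖ 34.98 = 6.584 kΩ.
First divider: V_A = V_supply · 6.584/(6.42 + 6.584) = 3.752 V.
Then the unloaded second divider: V_B = V_A × R4/(R3+R4) = 3.752 × 0.1138 = 0.4269 V.

V_B ≈ 0.427 V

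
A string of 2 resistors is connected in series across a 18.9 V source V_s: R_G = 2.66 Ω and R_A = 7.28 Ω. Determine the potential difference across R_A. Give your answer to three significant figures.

V ≈ 13.8 V

ΣR = 2.66 + 7.28 = 9.940 Ω.
Voltage divider: V = V_s · (7.280 / 9.940) = 18.9 × 0.7324 = 13.84 V.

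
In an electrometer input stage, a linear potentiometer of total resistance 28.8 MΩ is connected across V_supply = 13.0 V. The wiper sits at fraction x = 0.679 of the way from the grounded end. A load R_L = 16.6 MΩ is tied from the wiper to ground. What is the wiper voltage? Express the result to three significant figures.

V_out ≈ 6.40 V

Lower segment x·R_p = 19.56 MΩ; upper segment (1−x)·R_p = 9.245 MΩ.
Lower segment in parallel with the load: 19.56 ‖ 16.6 = 8.978 MΩ.
V_out = 13.0 × 8.978/(9.245 + 8.978) = 6.405 V.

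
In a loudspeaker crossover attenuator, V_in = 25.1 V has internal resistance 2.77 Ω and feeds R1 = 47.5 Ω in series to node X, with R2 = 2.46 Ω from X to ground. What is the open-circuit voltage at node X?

R1' = 2.77 + 47.5 = 50.27 Ω (source resistance + R1).
Open-circuit (no load on X): V_th = V_in · R2/(R1' + R2) = 25.1 × 2.46/(50.27 + 2.46) = 1.171 V.

V_th ≈ 1.17 V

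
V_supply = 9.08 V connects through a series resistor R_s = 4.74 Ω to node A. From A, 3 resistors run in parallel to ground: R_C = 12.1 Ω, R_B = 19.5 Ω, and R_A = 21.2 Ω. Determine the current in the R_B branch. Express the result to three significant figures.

Equivalent of the parallel group: R_p = 5.522 Ω.
V_A by voltage divider: V_A = 9.08 × 5.522/(4.74 + 5.522) = 4.886 V.
I(R_B) = V_A / R_B = 4.886/19.5 = 0.2506 A.

I ≈ 0.251 A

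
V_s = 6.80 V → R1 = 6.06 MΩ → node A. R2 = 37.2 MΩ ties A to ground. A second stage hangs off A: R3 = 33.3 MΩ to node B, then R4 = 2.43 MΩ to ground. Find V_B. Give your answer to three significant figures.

Looking into the second stage from A: R3 + R4 = 35.73 MΩ appears in parallel with R2.
Effective lower resistance at A: R2 ‖ 35.73 = 18.23 MΩ.
First divider: V_A = V_s · 18.23/(6.06 + 18.23) = 5.103 V.
Stage 2 is unloaded, so V_B = V_A · R4/(R3+R4) = 5.103 × 2.43/35.73 = 0.3471 V.

V_B ≈ 0.347 V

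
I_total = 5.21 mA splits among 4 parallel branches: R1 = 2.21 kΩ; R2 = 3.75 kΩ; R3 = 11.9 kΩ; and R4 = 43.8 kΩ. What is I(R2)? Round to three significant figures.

Conductances: ΣG = 1/2.21 + 1/3.75 + 1/11.9 + 1/43.8 = 0.8260 (1/kΩ).
Current divider: I(R2) = I_total · G_k/ΣG = 5.21 × (0.2667/0.8260) = 5.21 × 0.3228 = 1.682 mA.

I ≈ 1.68 mA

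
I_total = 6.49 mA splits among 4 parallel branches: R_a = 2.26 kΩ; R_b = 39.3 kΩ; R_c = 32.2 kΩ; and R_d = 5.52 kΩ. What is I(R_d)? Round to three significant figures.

I ≈ 1.73 mA

Total conductance ΣG = 1/2.26 + 1/39.3 + 1/32.2 + 1/5.52 = 0.6801 (units of 1/kΩ).
R_d takes the fraction G_k/ΣG = 0.1812/0.6801 = 0.2664, so I = 6.49 × 0.2664 = 1.729 mA.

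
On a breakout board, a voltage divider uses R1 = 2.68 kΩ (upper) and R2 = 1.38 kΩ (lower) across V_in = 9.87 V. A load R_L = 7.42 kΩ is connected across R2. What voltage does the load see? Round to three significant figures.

V_out ≈ 2.99 V

R2 ‖ R_L = (1.38 × 7.42)/(1.38 + 7.42) = 1.164 kΩ.
Now apply the divider: V_out = 9.87 × 0.3027 = 2.988 V.
(Unloaded it would be 3.35 V; the load pulls it down.)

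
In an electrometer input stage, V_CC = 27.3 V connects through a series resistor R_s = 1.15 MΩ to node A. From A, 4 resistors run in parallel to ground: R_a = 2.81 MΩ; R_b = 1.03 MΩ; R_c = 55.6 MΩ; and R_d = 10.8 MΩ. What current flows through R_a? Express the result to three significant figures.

Parallel bank: R_p = 1/(1/2.81 + 1/1.03 + 1/55.6 + 1/10.8) = 0.6957 MΩ.
Node voltage V_A = V_CC · R_p/(R_s + R_p) = 27.3 × 0.3769 = 10.29 V.
Branch current I = V_A/R_a = 10.29/2.81 = 3.662 µA.

I ≈ 3.66 µA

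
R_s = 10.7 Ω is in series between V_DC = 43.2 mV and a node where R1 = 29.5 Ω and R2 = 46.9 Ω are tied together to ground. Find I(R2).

Equivalent of the parallel group: R_p = 18.11 Ω.
V_A = 43.2 × 18.11/28.81 = 27.16 mV.
I(R2) = V_A / R2 = 27.16/46.9 = 0.5790 mA.

I ≈ 0.579 mA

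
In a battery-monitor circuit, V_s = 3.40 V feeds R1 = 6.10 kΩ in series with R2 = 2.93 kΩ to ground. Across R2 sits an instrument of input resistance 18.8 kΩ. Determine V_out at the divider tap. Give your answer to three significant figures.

R2 ‖ R_L = (2.93 × 18.8)/(2.93 + 18.8) = 2.535 kΩ.
Now apply the divider: V_out = 3.40 × 0.2936 = 0.9981 V.

V_out ≈ 0.998 V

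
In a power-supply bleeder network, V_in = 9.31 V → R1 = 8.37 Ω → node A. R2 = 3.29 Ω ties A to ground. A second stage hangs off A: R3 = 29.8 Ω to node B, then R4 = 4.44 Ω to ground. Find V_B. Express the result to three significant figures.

Node A sees R2 in parallel with the series input of stage 2, R3 + R4 = 34.24 Ω.
Effective lower resistance at A: R2 ‖ 34.24 = 3.002 Ω.
V_A = 9.31 × 3.002/(8.37 + 3.002) = 2.457 V.
Then the unloaded second divider: V_B = V_A × R4/(R3+R4) = 2.457 × 0.1297 = 0.3187 V.

V_B ≈ 0.319 V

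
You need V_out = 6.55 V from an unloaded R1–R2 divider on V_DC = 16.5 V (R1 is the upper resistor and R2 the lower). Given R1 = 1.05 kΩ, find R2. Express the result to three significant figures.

R2 ≈ 0.691 kΩ

Required fraction k = V_out/V_DC = 0.3970.
R2 = R1 · 0.3970/(1 − 0.3970) = 0.6912 kΩ.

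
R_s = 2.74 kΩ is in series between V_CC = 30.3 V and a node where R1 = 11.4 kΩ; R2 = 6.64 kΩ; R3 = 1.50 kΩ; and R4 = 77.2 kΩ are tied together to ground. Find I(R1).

I ≈ 0.756 mA

Equivalent of the parallel group: R_p = 1.089 kΩ.
V_A by voltage divider: V_A = 30.3 × 1.089/(2.74 + 1.089) = 8.620 V.
Branch current I = V_A/R1 = 8.620/11.4 = 0.7561 mA.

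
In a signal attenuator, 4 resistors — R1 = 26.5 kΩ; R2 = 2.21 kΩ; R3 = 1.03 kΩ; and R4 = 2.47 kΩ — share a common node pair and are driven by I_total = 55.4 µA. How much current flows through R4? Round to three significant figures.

I ≈ 12.0 µA

Conductances: ΣG = 1/26.5 + 1/2.21 + 1/1.03 + 1/2.47 = 1.866 (1/kΩ).
R4 takes the fraction G_k/ΣG = 0.4049/1.866 = 0.2170, so I = 55.4 × 0.2170 = 12.02 µA.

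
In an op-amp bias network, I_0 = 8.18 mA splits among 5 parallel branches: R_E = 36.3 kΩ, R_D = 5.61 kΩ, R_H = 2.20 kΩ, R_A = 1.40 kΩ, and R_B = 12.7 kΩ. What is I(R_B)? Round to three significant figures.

ΣG = 1/36.3 + 1/5.61 + 1/2.20 + 1/1.40 + 1/12.7 = 1.453.
R_B takes the fraction G_k/ΣG = 0.07874/1.453 = 0.05418, so I = 8.18 × 0.05418 = 0.4432 mA.

I ≈ 0.443 mA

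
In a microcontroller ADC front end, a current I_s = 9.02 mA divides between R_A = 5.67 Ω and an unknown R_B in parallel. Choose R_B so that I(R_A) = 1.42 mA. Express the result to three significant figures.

In a two-way split, I_A/I_s = R_B/(R_A + R_B).
1.42/9.02 = R_B/(R_A + R_B) → R_B = R_A · (0.1574)/(1 − 0.1574) = 5.67 × 0.1868 = 1.059 Ω.

R_B ≈ 1.06 Ω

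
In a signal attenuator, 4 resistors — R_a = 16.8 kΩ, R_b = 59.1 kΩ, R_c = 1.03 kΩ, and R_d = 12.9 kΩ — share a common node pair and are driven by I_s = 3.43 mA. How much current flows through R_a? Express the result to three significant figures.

Total conductance ΣG = 1/16.8 + 1/59.1 + 1/1.03 + 1/12.9 = 1.125 (units of 1/kΩ).
Current divider: I(R_a) = I_s · G_k/ΣG = 3.43 × (0.05952/1.125) = 3.43 × 0.05292 = 0.1815 mA.

I ≈ 0.182 mA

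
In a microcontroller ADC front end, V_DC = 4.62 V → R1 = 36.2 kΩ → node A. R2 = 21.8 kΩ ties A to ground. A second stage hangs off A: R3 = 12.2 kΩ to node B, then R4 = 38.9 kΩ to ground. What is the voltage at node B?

Looking into the second stage from A: R3 + R4 = 51.10 kΩ appears in parallel with R2.
Effective lower resistance at A: R2 ‖ 51.10 = 15.28 kΩ.
V_A = 4.62 × 15.28/(36.2 + 15.28) = 1.371 V.
Then the unloaded second divider: V_B = V_A × R4/(R3+R4) = 1.371 × 0.7613 = 1.044 V.

V_B ≈ 1.04 V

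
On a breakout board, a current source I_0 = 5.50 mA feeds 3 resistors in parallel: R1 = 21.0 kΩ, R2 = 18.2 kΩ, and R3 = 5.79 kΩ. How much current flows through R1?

ΣG = 1/21.0 + 1/18.2 + 1/5.79 = 0.2753.
R1 takes the fraction G_k/ΣG = 0.04762/0.2753 = 0.1730, so I = 5.50 × 0.1730 = 0.9514 mA.

I ≈ 0.951 mA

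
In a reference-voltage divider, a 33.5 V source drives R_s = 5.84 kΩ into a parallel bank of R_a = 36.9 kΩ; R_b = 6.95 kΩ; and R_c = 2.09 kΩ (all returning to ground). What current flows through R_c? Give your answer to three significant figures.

Parallel bank: R_p = 1/(1/36.9 + 1/6.95 + 1/2.09) = 1.540 kΩ.
V_A = 33.5 × 1.540/7.380 = 6.990 V.
I(R_c) = V_A / R_c = 6.990/2.09 = 3.344 mA.

I ≈ 3.34 mA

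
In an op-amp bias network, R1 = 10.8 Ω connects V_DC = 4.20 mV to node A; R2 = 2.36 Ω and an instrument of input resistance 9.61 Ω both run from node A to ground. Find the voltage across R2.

V_out ≈ 0.627 mV

The load sits in parallel with R2, giving an effective lower resistance R2' = R2·R_L/(R2+R_L) = 1.895 Ω.
Then V_out = V_DC · R2'/(R1 + R2') = 4.20 × 1.895/12.69 = 0.6269 mV.
(Unloaded it would be 0.753 mV; the load pulls it down.)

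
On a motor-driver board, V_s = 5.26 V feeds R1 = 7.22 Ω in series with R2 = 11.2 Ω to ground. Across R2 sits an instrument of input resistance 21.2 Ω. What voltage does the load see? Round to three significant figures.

The load sits in parallel with R2, giving an effective lower resistance R2' = R2·R_L/(R2+R_L) = 7.328 Ω.
Voltage divider with the loaded lower leg: V_out = 5.26 × 7.328/(7.22 + 7.328) = 5.26 × 0.5037 = 2.650 V.
(Unloaded it would be 3.20 V; the load pulls it down.)

V_out ≈ 2.65 V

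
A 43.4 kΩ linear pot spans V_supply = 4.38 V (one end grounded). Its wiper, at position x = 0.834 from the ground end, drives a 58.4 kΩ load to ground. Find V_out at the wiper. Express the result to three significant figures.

V_out ≈ 3.31 V

The pot divides into 7.204 kΩ above the wiper and 36.20 kΩ below.
R_L loads the lower segment: effective lower R = 22.35 kΩ.
Then V_out = V_supply · 22.35/(7.204 + 22.35) = 3.312 V.
(Unloaded: V_out = x·V_supply = 3.65 V.)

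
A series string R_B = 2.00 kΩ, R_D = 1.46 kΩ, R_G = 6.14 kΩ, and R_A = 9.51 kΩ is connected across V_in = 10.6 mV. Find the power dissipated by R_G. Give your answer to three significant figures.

P ≈ 1.89 nW

The common current is I = 10.6/19.11 = 0.5547 µA.
P = I²R = 0.3077 × 6.14 = 1.889 nW.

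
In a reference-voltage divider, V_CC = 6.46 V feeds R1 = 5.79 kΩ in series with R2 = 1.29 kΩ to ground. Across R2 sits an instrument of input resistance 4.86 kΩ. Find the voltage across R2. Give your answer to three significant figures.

V_out ≈ 0.967 V

The load sits in parallel with R2, giving an effective lower resistance R2' = R2·R_L/(R2+R_L) = 1.019 kΩ.
Voltage divider with the loaded lower leg: V_out = 6.46 × 1.019/(5.79 + 1.019) = 6.46 × 0.1497 = 0.9671 V.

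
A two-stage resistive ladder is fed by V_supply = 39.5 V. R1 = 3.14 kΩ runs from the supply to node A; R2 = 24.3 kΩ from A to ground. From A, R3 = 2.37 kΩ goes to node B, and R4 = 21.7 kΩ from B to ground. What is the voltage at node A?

Node A sees R2 in parallel with the series input of stage 2, R3 + R4 = 24.07 kΩ.
Effective lower resistance at A: R2 ‖ 24.07 = 12.09 kΩ.
V_A = 39.5 × 12.09/(3.14 + 12.09) = 31.36 V.

V_A ≈ 31.4 V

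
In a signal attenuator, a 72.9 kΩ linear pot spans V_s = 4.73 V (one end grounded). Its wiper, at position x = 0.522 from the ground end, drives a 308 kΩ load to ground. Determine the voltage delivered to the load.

The pot divides into 34.85 kΩ above the wiper and 38.05 kΩ below.
R_L loads the lower segment: effective lower R = 33.87 kΩ.
Loaded-divider output: V_out = 4.73 × 0.4929 = 2.331 V.

V_out ≈ 2.33 V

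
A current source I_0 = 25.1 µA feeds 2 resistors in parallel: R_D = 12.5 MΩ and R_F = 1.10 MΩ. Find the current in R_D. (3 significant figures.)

For two parallel branches, I_k = I_0 · (other R)/(sum of R).
So I = 25.1 × 1.10/13.60 = 2.030 µA.

I ≈ 2.03 µA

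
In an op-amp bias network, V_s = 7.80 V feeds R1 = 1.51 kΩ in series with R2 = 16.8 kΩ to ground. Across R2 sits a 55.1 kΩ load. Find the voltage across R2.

R2 ‖ R_L = (16.8 × 55.1)/(16.8 + 55.1) = 12.87 kΩ.
Now apply the divider: V_out = 7.80 × 0.8950 = 6.981 V.
(Unloaded it would be 7.16 V; the load pulls it down.)

V_out ≈ 6.98 V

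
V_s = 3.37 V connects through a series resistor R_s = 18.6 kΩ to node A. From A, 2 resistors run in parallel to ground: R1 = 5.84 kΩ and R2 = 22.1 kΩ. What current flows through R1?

I ≈ 0.115 mA

Combine the parallel branches: R_p = (1/5.84 + 1/22.1)⁻¹ = 4.619 kΩ.
Node voltage V_A = V_s · R_p/(R_s + R_p) = 3.37 × 0.1989 = 0.6704 V.
I(R1) = V_A / R1 = 0.6704/5.84 = 0.1148 mA.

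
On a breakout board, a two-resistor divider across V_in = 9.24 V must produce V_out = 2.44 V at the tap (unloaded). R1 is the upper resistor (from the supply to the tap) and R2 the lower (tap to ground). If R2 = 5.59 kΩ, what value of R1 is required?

R1 ≈ 15.6 kΩ

V_out/V_in = R2/(R1+R2) = 0.2641.
So R1 = R2 · (V_in/V_out − 1) = 5.59 × (9.24/2.44 − 1) = 5.59 × 2.787 = 15.58 kΩ.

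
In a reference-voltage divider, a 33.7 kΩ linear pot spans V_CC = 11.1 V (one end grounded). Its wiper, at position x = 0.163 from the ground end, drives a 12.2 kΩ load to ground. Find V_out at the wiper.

V_out ≈ 1.31 V

Lower segment x·R_p = 5.493 kΩ; upper segment (1−x)·R_p = 28.21 kΩ.
R_L loads the lower segment: effective lower R = 3.788 kΩ.
Then V_out = V_CC · 3.788/(28.21 + 3.788) = 1.314 V.
(Unloaded: V_out = x·V_CC = 1.81 V.)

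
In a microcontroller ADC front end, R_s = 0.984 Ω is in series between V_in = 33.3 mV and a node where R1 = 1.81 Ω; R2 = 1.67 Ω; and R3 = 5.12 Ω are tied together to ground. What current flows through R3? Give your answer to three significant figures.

I ≈ 2.80 mA

Parallel bank: R_p = 1/(1/1.81 + 1/1.67 + 1/5.12) = 0.7426 Ω.
Node voltage V_A = V_in · R_p/(R_s + R_p) = 33.3 × 0.4301 = 14.32 mV.
I(R3) = V_A / R3 = 14.32/5.12 = 2.797 mA.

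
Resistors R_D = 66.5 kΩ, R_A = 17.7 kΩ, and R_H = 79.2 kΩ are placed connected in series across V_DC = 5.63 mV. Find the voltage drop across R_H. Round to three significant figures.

ΣR = 66.5 + 17.7 + 79.2 = 163.4 kΩ.
Voltage divider: V = V_DC · (79.20 / 163.4) = 5.63 × 0.4847 = 2.729 mV.

V ≈ 2.73 mV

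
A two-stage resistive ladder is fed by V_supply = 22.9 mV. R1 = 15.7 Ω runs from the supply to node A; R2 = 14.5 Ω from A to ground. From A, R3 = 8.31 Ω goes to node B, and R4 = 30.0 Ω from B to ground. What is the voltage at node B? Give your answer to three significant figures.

The second stage (R3 + R4 = 38.31 Ω) loads node A in parallel with R2.
R2 ‖ (R3+R4) = 10.52 Ω.
So V_A = 22.9 × 0.4012 = 9.187 mV.
Then the unloaded second divider: V_B = V_A × R4/(R3+R4) = 9.187 × 0.7831 = 7.194 mV.

V_B ≈ 7.19 mV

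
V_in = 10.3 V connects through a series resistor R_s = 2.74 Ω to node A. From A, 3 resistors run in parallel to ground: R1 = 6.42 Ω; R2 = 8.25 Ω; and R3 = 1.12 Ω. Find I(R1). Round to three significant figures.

I ≈ 0.382 A

Combine the parallel branches: R_p = (1/6.42 + 1/8.25 + 1/1.12)⁻¹ = 0.8548 Ω.
V_A = 10.3 × 0.8548/3.595 = 2.449 V.
I(R1) = V_A / R1 = 2.449/6.42 = 0.3815 A.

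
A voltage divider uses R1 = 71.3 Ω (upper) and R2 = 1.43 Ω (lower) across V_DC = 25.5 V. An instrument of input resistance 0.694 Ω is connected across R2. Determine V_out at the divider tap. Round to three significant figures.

V_out ≈ 0.166 V

First combine the lower leg with the load: R2 ‖ R_L = 0.4672 Ω.
Voltage divider with the loaded lower leg: V_out = 25.5 × 0.4672/(71.3 + 0.4672) = 25.5 × 0.006511 = 0.1660 V.
(Unloaded it would be 0.501 V; the load pulls it down.)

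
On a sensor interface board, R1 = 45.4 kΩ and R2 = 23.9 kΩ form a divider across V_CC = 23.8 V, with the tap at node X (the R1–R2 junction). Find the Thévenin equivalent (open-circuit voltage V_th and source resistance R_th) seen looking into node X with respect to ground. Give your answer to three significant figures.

V_th ≈ 8.21 V, R_th ≈ 15.7 kΩ

With X open, the divider is unloaded: V_th = 23.8 × 23.9/69.30 = 8.208 V.
Zeroing V_CC shorts the top of R1 to ground, so R_th = R1 ‖ R2 = 15.66 kΩ.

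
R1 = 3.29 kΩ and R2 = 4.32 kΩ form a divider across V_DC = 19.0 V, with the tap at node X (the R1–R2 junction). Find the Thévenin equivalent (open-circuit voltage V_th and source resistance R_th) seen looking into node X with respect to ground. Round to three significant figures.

V_th ≈ 10.8 V, R_th ≈ 1.87 kΩ

V_th is the unloaded tap voltage: V_DC · R2/(R1+R2) = 19.0 × 0.5677 = 10.79 V.
With V_DC suppressed (replaced by a short), R_th = R1 ‖ R2 = (3.290 × 4.32)/(3.290 + 4.32) = 1.868 kΩ.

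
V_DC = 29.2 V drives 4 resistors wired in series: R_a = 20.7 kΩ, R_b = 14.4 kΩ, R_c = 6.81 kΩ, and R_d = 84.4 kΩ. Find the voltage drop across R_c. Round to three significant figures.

V ≈ 1.57 V

Total series resistance ΣR = 20.7 + 14.4 + 6.81 + 84.4 = 126.3 kΩ.
Voltage divider: V = V_DC · (6.810 / 126.3) = 29.2 × 0.05391 = 1.574 V.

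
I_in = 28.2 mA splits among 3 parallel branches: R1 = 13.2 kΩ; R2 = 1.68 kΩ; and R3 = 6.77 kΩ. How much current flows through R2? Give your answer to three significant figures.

ΣG = 1/13.2 + 1/1.68 + 1/6.77 = 0.8187.
Current divider: I(R2) = I_in · G_k/ΣG = 28.2 × (0.5952/0.8187) = 28.2 × 0.7270 = 20.50 mA.

I ≈ 20.5 mA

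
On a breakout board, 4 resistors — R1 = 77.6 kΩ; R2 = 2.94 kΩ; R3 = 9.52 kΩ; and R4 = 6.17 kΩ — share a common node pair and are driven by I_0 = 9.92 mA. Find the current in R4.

Total conductance ΣG = 1/77.6 + 1/2.94 + 1/9.52 + 1/6.17 = 0.6201 (units of 1/kΩ).
By the current-divider rule, I = I_0 · G_k/ΣG = 9.92 × 0.2614 = 2.593 mA.

I ≈ 2.59 mA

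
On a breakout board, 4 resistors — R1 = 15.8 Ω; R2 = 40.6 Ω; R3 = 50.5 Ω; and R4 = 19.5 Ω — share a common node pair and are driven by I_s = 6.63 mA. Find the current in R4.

I ≈ 2.14 mA

ΣG = 1/15.8 + 1/40.6 + 1/50.5 + 1/19.5 = 0.1590.
Current divider: I(R4) = I_s · G_k/ΣG = 6.63 × (0.05128/0.1590) = 6.63 × 0.3225 = 2.138 mA.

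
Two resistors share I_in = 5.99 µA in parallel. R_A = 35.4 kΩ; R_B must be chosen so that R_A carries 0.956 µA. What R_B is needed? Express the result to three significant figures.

R_B ≈ 6.72 kΩ

The fraction through R_A equals R_B/(R_A+R_B).
With f = 0.1596, R_B = R_A · f/(1−f) = 35.4 × 0.1899 = 6.723 kΩ.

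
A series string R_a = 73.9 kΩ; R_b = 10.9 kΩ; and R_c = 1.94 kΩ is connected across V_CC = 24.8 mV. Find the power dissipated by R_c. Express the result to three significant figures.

P ≈ 0.159 nW

ΣR = 86.74 kΩ → I = 24.8/86.74 = 0.2859 µA.
P = I²R = 0.08175 × 1.94 = 0.1586 nW.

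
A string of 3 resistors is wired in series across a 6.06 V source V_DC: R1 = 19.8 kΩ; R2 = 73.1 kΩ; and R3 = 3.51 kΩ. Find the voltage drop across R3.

V ≈ 0.221 V

ΣR = 19.8 + 73.1 + 3.51 = 96.41 kΩ.
By the voltage-divider rule, V = 6.06 × 3.510/96.41 = 0.2206 V.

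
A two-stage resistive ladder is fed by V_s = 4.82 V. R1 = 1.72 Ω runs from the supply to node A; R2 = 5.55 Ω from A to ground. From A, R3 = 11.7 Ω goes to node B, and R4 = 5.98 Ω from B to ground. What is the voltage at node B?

V_B ≈ 1.16 V

Looking into the second stage from A: R3 + R4 = 17.68 Ω appears in parallel with R2.
R2 ‖ (R3+R4) = 4.224 Ω.
V_A = 4.82 × 4.224/(1.72 + 4.224) = 3.425 V.
Then the unloaded second divider: V_B = V_A × R4/(R3+R4) = 3.425 × 0.3382 = 1.159 V.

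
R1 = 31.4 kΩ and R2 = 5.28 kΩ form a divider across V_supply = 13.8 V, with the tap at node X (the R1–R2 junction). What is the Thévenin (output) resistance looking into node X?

R_th ≈ 4.52 kΩ

Looking into X with the source shorted: R_th = R1·R2/(R1+R2) = 31.40 × 5.28/36.68 = 4.520 kΩ.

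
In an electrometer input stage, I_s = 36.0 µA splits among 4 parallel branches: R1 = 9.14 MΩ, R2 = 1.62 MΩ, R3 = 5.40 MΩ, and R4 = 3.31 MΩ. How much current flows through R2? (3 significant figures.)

I ≈ 18.3 µA

Total conductance ΣG = 1/9.14 + 1/1.62 + 1/5.40 + 1/3.31 = 1.214 (units of 1/MΩ).
R2 takes the fraction G_k/ΣG = 0.6173/1.214 = 0.5085, so I = 36.0 × 0.5085 = 18.31 µA.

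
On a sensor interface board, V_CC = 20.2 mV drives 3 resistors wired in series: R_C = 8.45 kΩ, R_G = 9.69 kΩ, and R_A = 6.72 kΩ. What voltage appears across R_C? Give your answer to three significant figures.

Total series resistance ΣR = 8.45 + 9.69 + 6.72 = 24.86 kΩ.
By the voltage-divider rule, V = 20.2 × 8.450/24.86 = 6.866 mV.

V ≈ 6.87 mV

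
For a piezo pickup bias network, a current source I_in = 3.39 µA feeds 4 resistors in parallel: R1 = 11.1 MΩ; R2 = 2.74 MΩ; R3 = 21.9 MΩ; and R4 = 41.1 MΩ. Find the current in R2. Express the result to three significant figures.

I ≈ 2.36 µA

Conductances: ΣG = 1/11.1 + 1/2.74 + 1/21.9 + 1/41.1 = 0.5250 (1/MΩ).
Current divider: I(R2) = I_in · G_k/ΣG = 3.39 × (0.3650/0.5250) = 3.39 × 0.6951 = 2.356 µA.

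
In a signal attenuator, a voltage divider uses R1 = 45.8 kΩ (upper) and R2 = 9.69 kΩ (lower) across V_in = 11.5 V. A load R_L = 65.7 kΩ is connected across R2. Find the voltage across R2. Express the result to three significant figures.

V_out ≈ 1.79 V

First combine the lower leg with the load: R2 ‖ R_L = 8.445 kΩ.
Now apply the divider: V_out = 11.5 × 0.1557 = 1.790 V.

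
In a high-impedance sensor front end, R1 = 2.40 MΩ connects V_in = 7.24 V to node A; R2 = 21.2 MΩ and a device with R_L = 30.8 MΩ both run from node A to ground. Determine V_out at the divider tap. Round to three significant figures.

V_out ≈ 6.08 V

The load sits in parallel with R2, giving an effective lower resistance R2' = R2·R_L/(R2+R_L) = 12.56 MΩ.
Then V_out = V_in · R2'/(R1 + R2') = 7.24 × 12.56/14.96 = 6.078 V.
(Unloaded it would be 6.50 V; the load pulls it down.)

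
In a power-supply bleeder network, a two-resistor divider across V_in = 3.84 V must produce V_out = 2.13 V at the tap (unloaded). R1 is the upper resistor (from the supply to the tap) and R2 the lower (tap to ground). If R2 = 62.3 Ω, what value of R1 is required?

R1 ≈ 50.0 Ω

The divider ratio is R2/(R1+R2) = 2.13/3.84 = 0.5547.
So R1 = R2 · (V_in/V_out − 1) = 62.3 × (3.84/2.13 − 1) = 62.3 × 0.8028 = 50.02 Ω.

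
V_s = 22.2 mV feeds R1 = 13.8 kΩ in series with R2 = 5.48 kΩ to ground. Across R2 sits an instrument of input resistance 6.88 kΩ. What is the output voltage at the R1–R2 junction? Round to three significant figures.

V_out ≈ 4.02 mV

The load sits in parallel with R2, giving an effective lower resistance R2' = R2·R_L/(R2+R_L) = 3.050 kΩ.
Now apply the divider: V_out = 22.2 × 0.1810 = 4.019 mV.
(Unloaded it would be 6.31 mV; the load pulls it down.)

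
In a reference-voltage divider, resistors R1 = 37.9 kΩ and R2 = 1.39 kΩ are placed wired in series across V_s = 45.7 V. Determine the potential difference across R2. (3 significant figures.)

Total series resistance ΣR = 37.9 + 1.39 = 39.29 kΩ.
By the voltage-divider rule, V = 45.7 × 1.390/39.29 = 1.617 V.

V ≈ 1.62 V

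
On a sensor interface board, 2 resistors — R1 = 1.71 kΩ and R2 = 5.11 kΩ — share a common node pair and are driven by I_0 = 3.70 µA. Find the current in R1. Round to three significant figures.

I ≈ 2.77 µA

With just two branches, the current splits inversely with resistance.
I(R1) = 3.70 × 5.11/(1.71 + 5.11) = 3.70 × 0.7493 = 2.772 µA.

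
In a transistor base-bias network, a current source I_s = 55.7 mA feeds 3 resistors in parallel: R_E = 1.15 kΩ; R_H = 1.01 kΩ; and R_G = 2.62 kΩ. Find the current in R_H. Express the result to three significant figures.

ΣG = 1/1.15 + 1/1.01 + 1/2.62 = 2.241.
By the current-divider rule, I = I_s · G_k/ΣG = 55.7 × 0.4417 = 24.61 mA.

I ≈ 24.6 mA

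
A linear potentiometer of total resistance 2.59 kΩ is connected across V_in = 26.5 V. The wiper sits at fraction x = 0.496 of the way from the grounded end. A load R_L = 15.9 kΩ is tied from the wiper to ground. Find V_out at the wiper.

Lower segment x·R_p = 1.285 kΩ; upper segment (1−x)·R_p = 1.305 kΩ.
R_L loads the lower segment: effective lower R = 1.189 kΩ.
V_out = 26.5 × 1.189/(1.305 + 1.189) = 12.63 V.

V_out ≈ 12.6 V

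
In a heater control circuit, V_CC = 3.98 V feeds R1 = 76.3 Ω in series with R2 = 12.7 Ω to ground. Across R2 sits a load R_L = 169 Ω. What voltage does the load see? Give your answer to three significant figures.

V_out ≈ 0.534 V

R2 ‖ R_L = (12.7 × 169)/(12.7 + 169) = 11.81 Ω.
Now apply the divider: V_out = 3.98 × 0.1341 = 0.5336 V.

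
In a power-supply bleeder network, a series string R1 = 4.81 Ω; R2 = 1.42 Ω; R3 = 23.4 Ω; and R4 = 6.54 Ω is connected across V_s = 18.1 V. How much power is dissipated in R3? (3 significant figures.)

P ≈ 5.86 W

ΣR = 36.17 Ω → I = 18.1/36.17 = 0.5004 A.
P(R3) = I²·R3 = (0.5004)² × 23.4 = 5.860 W.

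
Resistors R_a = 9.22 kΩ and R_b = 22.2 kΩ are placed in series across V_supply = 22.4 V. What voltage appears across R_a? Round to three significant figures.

ΣR = 9.22 + 22.2 = 31.42 kΩ.
V = V_supply · R/ΣR = 22.4 × 0.2934 = 6.573 V.

V ≈ 6.57 V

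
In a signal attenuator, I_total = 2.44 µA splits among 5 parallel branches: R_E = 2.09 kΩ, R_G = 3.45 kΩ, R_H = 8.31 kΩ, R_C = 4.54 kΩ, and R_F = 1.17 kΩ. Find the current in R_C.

Conductances: ΣG = 1/2.09 + 1/3.45 + 1/8.31 + 1/4.54 + 1/1.17 = 1.964 (1/kΩ).
R_C takes the fraction G_k/ΣG = 0.2203/1.964 = 0.1122, so I = 2.44 × 0.1122 = 0.2737 µA.

I ≈ 0.274 µA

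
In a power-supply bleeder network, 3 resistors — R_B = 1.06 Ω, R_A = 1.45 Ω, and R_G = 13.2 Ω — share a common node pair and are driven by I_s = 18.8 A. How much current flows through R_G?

Conductances: ΣG = 1/1.06 + 1/1.45 + 1/13.2 = 1.709 (1/Ω).
By the current-divider rule, I = I_s · G_k/ΣG = 18.8 × 0.04433 = 0.8335 A.

I ≈ 0.833 A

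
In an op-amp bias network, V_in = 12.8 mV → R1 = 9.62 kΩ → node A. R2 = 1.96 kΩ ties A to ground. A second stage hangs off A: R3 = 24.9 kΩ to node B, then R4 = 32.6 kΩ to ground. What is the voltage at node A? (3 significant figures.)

Node A sees R2 in parallel with the series input of stage 2, R3 + R4 = 57.50 kΩ.
Effective lower resistance at A: R2 ‖ 57.50 = 1.895 kΩ.
So V_A = 12.8 × 0.1646 = 2.107 mV.

V_A ≈ 2.11 mV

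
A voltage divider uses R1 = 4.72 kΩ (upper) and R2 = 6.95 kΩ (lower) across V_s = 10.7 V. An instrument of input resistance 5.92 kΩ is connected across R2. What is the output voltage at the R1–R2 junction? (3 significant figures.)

The load sits in parallel with R2, giving an effective lower resistance R2' = R2·R_L/(R2+R_L) = 3.197 kΩ.
Now apply the divider: V_out = 10.7 × 0.4038 = 4.321 V.

V_out ≈ 4.32 V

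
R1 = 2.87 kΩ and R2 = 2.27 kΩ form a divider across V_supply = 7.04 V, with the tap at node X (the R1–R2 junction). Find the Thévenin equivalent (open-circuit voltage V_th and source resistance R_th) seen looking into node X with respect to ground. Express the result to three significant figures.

Open-circuit (no load on X): V_th = V_supply · R2/(R1 + R2) = 7.04 × 2.27/(2.870 + 2.27) = 3.109 V.
Looking into X with the source shorted: R_th = R1·R2/(R1+R2) = 2.870 × 2.27/5.140 = 1.267 kΩ.

V_th ≈ 3.11 V, R_th ≈ 1.27 kΩ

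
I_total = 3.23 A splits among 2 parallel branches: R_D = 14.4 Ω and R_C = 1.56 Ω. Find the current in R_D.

For two parallel branches, I_k = I_total · (other R)/(sum of R).
So I = 3.23 × 1.56/15.96 = 0.3157 A.

I ≈ 0.316 A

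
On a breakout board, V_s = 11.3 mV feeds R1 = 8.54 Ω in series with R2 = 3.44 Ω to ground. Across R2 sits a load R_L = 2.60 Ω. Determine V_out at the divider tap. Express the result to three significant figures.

V_out ≈ 1.67 mV

First combine the lower leg with the load: R2 ‖ R_L = 1.481 Ω.
Now apply the divider: V_out = 11.3 × 0.1478 = 1.670 mV.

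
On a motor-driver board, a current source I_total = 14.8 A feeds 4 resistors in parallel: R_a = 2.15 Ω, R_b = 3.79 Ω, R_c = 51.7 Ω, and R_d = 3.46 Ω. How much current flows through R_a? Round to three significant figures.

ΣG = 1/2.15 + 1/3.79 + 1/51.7 + 1/3.46 = 1.037.
Current divider: I(R_a) = I_total · G_k/ΣG = 14.8 × (0.4651/1.037) = 14.8 × 0.4484 = 6.636 A.

I ≈ 6.64 A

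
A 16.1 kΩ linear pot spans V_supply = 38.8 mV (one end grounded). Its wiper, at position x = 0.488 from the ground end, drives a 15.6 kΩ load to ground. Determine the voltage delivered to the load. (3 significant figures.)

Lower segment x·R_p = 7.857 kΩ; upper segment (1−x)·R_p = 8.243 kΩ.
R_L loads the lower segment: effective lower R = 5.225 kΩ.
V_out = 38.8 × 5.225/(8.243 + 5.225) = 15.05 mV.
(Unloaded: V_out = x·V_supply = 18.9 mV.)

V_out ≈ 15.1 mV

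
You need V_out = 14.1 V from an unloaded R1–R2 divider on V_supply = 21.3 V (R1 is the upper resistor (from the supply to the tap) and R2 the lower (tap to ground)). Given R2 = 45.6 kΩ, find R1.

V_out/V_supply = R2/(R1+R2) = 0.6620.
So R1 = R2 · (V_supply/V_out − 1) = 45.6 × (21.3/14.1 − 1) = 45.6 × 0.5106 = 23.29 kΩ.

R1 ≈ 23.3 kΩ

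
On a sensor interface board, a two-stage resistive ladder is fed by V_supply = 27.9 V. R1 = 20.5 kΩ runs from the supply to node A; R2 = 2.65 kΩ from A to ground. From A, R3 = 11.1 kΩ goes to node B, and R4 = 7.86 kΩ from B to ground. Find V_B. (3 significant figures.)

V_B ≈ 1.18 V

The second stage (R3 + R4 = 18.96 kΩ) loads node A in parallel with R2.
R2 ‖ (R3+R4) = 2.325 kΩ.
V_A = 27.9 × 2.325/(20.5 + 2.325) = 2.842 V.
Then the unloaded second divider: V_B = V_A × R4/(R3+R4) = 2.842 × 0.4146 = 1.178 V.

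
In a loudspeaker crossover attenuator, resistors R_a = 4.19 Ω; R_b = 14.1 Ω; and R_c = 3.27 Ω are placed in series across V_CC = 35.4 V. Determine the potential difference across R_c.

V ≈ 5.37 V

Total series resistance ΣR = 4.19 + 14.1 + 3.27 = 21.56 Ω.
By the voltage-divider rule, V = 35.4 × 3.270/21.56 = 5.369 V.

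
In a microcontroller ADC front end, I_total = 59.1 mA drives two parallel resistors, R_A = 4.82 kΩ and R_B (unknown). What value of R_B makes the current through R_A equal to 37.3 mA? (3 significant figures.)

The fraction through R_A equals R_B/(R_A+R_B).
With f = 0.6311, R_B = R_A · f/(1−f) = 4.82 × 1.711 = 8.247 kΩ.

R_B ≈ 8.25 kΩ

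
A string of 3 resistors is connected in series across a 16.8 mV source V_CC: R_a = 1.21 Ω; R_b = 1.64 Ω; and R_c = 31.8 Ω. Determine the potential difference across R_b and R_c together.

Series total: ΣR = 1.21 + 1.64 + 31.8 = 34.65 Ω.
R_{R_b..R_c} = 1.64 + 31.8 = 33.44 Ω.
V = V_CC · R/ΣR = 16.8 × 0.9651 = 16.21 mV.

V ≈ 16.2 mV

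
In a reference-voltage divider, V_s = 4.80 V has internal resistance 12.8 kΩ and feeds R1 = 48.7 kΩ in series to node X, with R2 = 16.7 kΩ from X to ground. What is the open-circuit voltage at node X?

V_th ≈ 1.03 V

R1' = 12.8 + 48.7 = 61.50 kΩ (source resistance + R1).
With X open, the divider is unloaded: V_th = 4.80 × 16.7/78.20 = 1.025 V.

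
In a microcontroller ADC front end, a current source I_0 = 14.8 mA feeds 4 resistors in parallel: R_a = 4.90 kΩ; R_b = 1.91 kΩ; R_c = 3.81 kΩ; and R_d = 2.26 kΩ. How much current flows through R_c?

ΣG = 1/4.90 + 1/1.91 + 1/3.81 + 1/2.26 = 1.433.
R_c takes the fraction G_k/ΣG = 0.2625/1.433 = 0.1832, so I = 14.8 × 0.1832 = 2.712 mA.

I ≈ 2.71 mA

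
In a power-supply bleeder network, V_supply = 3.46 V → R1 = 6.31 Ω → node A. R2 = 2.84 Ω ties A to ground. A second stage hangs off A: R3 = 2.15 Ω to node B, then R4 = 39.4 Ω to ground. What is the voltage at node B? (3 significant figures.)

Looking into the second stage from A: R3 + R4 = 41.55 Ω appears in parallel with R2.
R2 ‖ (R3+R4) = 2.658 Ω.
First divider: V_A = V_supply · 2.658/(6.31 + 2.658) = 1.026 V.
V_B = V_A × 0.9483 = 0.9725 V.

V_B ≈ 0.973 V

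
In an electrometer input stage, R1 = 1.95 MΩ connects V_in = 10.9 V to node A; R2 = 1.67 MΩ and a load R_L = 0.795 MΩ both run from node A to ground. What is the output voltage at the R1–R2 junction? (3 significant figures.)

R2 ‖ R_L = (1.67 × 0.795)/(1.67 + 0.795) = 0.5386 MΩ.
Voltage divider with the loaded lower leg: V_out = 10.9 × 0.5386/(1.95 + 0.5386) = 10.9 × 0.2164 = 2.359 V.

V_out ≈ 2.36 V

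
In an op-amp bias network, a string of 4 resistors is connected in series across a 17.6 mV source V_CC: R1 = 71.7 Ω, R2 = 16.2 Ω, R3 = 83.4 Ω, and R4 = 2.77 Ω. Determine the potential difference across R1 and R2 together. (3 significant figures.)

ΣR = 71.7 + 16.2 + 83.4 + 2.77 = 174.1 Ω.
R_{R1..R2} = 71.7 + 16.2 = 87.90 Ω.
Voltage divider: V = V_CC · (87.90 / 174.1) = 17.6 × 0.5050 = 8.887 mV.

V ≈ 8.89 mV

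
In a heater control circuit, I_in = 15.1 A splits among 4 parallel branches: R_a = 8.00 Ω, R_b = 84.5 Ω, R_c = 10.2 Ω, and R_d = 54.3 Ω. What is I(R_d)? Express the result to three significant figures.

I ≈ 1.10 A

ΣG = 1/8.00 + 1/84.5 + 1/10.2 + 1/54.3 = 0.2533.
R_d takes the fraction G_k/ΣG = 0.01842/0.2533 = 0.07271, so I = 15.1 × 0.07271 = 1.098 A.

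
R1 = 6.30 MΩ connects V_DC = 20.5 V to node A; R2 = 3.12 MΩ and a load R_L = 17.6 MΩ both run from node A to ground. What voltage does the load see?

V_out ≈ 6.07 V

First combine the lower leg with the load: R2 ‖ R_L = 2.650 MΩ.
Then V_out = V_DC · R2'/(R1 + R2') = 20.5 × 2.650/8.950 = 6.070 V.
(Unloaded it would be 6.79 V; the load pulls it down.)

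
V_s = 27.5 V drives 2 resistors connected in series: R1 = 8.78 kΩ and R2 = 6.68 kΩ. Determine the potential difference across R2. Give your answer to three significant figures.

ΣR = 8.78 + 6.68 = 15.46 kΩ.
By the voltage-divider rule, V = 27.5 × 6.680/15.46 = 11.88 V.

V ≈ 11.9 V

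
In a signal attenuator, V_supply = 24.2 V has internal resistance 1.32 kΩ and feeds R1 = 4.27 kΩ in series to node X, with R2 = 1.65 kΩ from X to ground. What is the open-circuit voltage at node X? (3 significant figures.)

V_th ≈ 5.52 V

R1' = 1.32 + 4.27 = 5.590 kΩ (source resistance + R1).
With X open, the divider is unloaded: V_th = 24.2 × 1.65/7.240 = 5.515 V.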